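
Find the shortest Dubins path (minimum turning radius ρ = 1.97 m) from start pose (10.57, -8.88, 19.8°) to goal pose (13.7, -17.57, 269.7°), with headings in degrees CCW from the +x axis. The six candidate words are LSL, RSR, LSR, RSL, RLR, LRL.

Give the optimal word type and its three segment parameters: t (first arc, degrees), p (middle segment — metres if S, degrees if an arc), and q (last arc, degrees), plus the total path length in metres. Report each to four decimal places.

Let ψ = atan2(Δy, Δx) = atan2(-8.69, 3.13) = -70.1918° be the start→goal bearing.
Normalize: d = |goal − start| / ρ = 9.236504/1.97 = 4.688581, α = (θ_start − ψ) mod 360° = 89.9918° = 1.570653 rad, β = (θ_goal − ψ) mod 360° = 339.8918° = 5.932231 rad.
Common terms: sin α = 1.000000, cos α = 0.000143, sin β = -0.343794, cos β = 0.939045, cos(α−β) = -0.343660, d² = 21.982787. Work in radians in the unit-radius frame; every candidate has L = ρ·(t + p + q).
LSL: p² = 2 + d² − 2cos(α−β) + 2d(sin α − sin β) = 37.271083; p = √p² = 6.105005; φ = atan2(cos β − cos α, d + sin α − sin β) = 0.154405 rad; t = (φ − α) mod 2π = 4.866937 rad, q = (β − φ) mod 2π = 5.777826 rad → L = 1.97·(4.866937 + 6.105005 + 5.777826) = 1.97·16.749768 = 32.997043 m
RSR: p² = 2 + d² − 2cos(α−β) + 2d(sin β − sin α) = 12.069131; p = √p² = 3.474065; φ = atan2(cos α − cos β, d − sin α + sin β) = -0.273663 rad; t = (α − φ) mod 2π = 1.844316 rad, q = (φ − β) mod 2π = 0.077291 rad → L = 1.97·(1.844316 + 3.474065 + 0.077291) = 1.97·5.395673 = 10.629476 m
LSR: p² = d² − 2 + 2cos(α−β) + 2d(sin α + sin β) = 25.448814; p = √p² = 5.044682; φ = atan2(−cos α − cos β, d + sin α + sin β) − atan2(−2, p) = 0.203504 rad; t = (φ − α) mod 2π = 4.916036 rad, q = (φ − β) mod 2π = 0.554458 rad → L = 1.97·(4.916036 + 5.044682 + 0.554458) = 1.97·10.515176 = 20.714897 m
RSL: p² = d² − 2 + 2cos(α−β) − 2d(sin α + sin β) = 13.142122; p = √p² = 3.625206; φ = atan2(cos α + cos β, d − sin α − sin β) − atan2(2, p) = -0.275310 rad; t = (α − φ) mod 2π = 1.845963 rad, q = (β − φ) mod 2π = 6.207540 rad → L = 1.97·(1.845963 + 3.625206 + 6.207540) = 1.97·11.678709 = 23.007057 m
RLR: c = (6 − d² + 2cos(α−β) + 2d(sin α − sin β))/8 = -0.508641; p = 2π − arccos c = 4.178783 rad; φ = atan2(cos α − cos β, d − sin α + sin β) = -0.273663 rad; t = (α − φ + p/2) mod 2π = 3.933708 rad, q = (α − β − t + p) mod 2π = 2.166683 rad → L = 1.97·(3.933708 + 4.178783 + 2.166683) = 1.97·10.279173 = 20.249971 m
LRL: c = (6 − d² + 2cos(α−β) − 2d(sin α − sin β))/8 = -3.658885, |c| > 1 → infeasible
Shortest: RSR with L = 10.629476 m ≈ 10.6295 m
Convert RSR to answer units (arcs ×180/π): t = 1.844316·180/π = 105.6715°, p = ρ·p = 1.97·3.474065 = 6.8439 m, q = 0.077291·180/π = 4.4285°, L = 10.6295 m.

RSR: t = 105.6715°, p = 6.8439 m, q = 4.4285°, L = 10.6295 m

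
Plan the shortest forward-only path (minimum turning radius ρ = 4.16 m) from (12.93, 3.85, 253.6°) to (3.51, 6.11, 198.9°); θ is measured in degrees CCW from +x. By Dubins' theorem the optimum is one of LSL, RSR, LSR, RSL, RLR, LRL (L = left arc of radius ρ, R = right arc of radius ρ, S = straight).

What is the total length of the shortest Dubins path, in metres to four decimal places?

Let ψ = atan2(Δy, Δx) = atan2(2.26, -9.42) = 166.5089° be the start→goal bearing.
Normalize: d = |goal − start| / ρ = 9.687311/4.16 = 2.328681, α = (θ_start − ψ) mod 360° = 87.0911° = 1.520027 rad, β = (θ_goal − ψ) mod 360° = 32.3911° = 0.565332 rad.
Common terms: sin α = 0.998712, cos α = 0.050748, sin β = 0.535696, cos β = 0.844411, cos(α−β) = 0.577858, d² = 5.422753. Work in radians in the unit-radius frame; every candidate has L = ρ·(t + p + q).
LSL: p² = 2 + d² − 2cos(α−β) + 2d(sin α − sin β) = 8.423468; p = √p² = 2.902321; φ = atan2(cos β − cos α, d + sin α − sin β) = 0.276986 rad; t = (φ − α) mod 2π = 5.040145 rad, q = (β − φ) mod 2π = 0.288346 rad → L = 4.16·(5.040145 + 2.902321 + 0.288346) = 4.16·8.230811 = 34.240175 m
RSR: p² = 2 + d² − 2cos(α−β) + 2d(sin β − sin α) = 4.110608; p = √p² = 2.027463; φ = atan2(cos α − cos β, d − sin α + sin β) = -0.402214 rad; t = (α − φ) mod 2π = 1.922241 rad, q = (φ − β) mod 2π = 5.315640 rad → L = 4.16·(1.922241 + 2.027463 + 5.315640) = 4.16·9.265344 = 38.543831 m
LSR: p² = d² − 2 + 2cos(α−β) + 2d(sin α + sin β) = 11.724759; p = √p² = 3.424144; φ = atan2(−cos α − cos β, d + sin α + sin β) − atan2(−2, p) = 0.300935 rad; t = (φ − α) mod 2π = 5.064093 rad, q = (φ − β) mod 2π = 6.018788 rad → L = 4.16·(5.064093 + 3.424144 + 6.018788) = 4.16·14.507025 = 60.349224 m
RSL: p² = d² − 2 + 2cos(α−β) − 2d(sin α + sin β) = -2.567822 < 0 → infeasible
RLR: c = (6 − d² + 2cos(α−β) + 2d(sin α − sin β))/8 = 0.486174; p = 2π − arccos c = 5.220095 rad; φ = atan2(cos α − cos β, d − sin α + sin β) = -0.402214 rad; t = (α − φ + p/2) mod 2π = 4.532288 rad, q = (α − β − t + p) mod 2π = 1.642502 rad → L = 4.16·(4.532288 + 5.220095 + 1.642502) = 4.16·11.394885 = 47.402723 m
LRL: c = (6 − d² + 2cos(α−β) − 2d(sin α − sin β))/8 = -0.052934; p = 2π − arccos c = 4.659431 rad; φ = atan2(cos β − cos α, d + sin α − sin β) = 0.276986 rad; t = (φ − α + p/2) mod 2π = 1.086675 rad, q = (β − α − t + p) mod 2π = 2.618061 rad → L = 4.16·(1.086675 + 4.659431 + 2.618061) = 4.16·8.364166 = 34.794932 m
Shortest: LSL with L = 34.240175 m ≈ 34.2402 m

34.2402 m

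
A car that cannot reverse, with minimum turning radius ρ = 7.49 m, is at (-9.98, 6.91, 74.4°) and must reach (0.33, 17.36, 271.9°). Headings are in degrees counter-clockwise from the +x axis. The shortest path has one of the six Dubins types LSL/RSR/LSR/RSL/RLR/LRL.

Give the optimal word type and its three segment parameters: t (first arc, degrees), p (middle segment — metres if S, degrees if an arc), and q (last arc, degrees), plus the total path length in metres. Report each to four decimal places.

LRL: t = 62.6601°, p = 235.8234°, q = 10.6634°, L = 40.4133 m

Let ψ = atan2(Δy, Δx) = atan2(10.45, 10.31) = 45.3864° be the start→goal bearing.
Normalize: d = |goal − start| / ρ = 14.679871/7.49 = 1.959929, α = (θ_start − ψ) mod 360° = 29.0136° = 0.506383 rad, β = (θ_goal − ψ) mod 360° = 226.5136° = 3.953408 rad.
Common terms: sin α = 0.485017, cos α = 0.874504, sin β = -0.725538, cos β = -0.688182, cos(α−β) = -0.953717, d² = 3.841323. Work in radians in the unit-radius frame; every candidate has L = ρ·(t + p + q).
LSL: p² = 2 + d² − 2cos(α−β) + 2d(sin α − sin β) = 12.493963; p = √p² = 3.534680; φ = atan2(cos β − cos α, d + sin α − sin β) = -0.457940 rad; t = (φ − α) mod 2π = 5.318862 rad, q = (β − φ) mod 2π = 4.411348 rad → L = 7.49·(5.318862 + 3.534680 + 4.411348) = 7.49·13.264891 = 99.354031 m
RSR: p² = 2 + d² − 2cos(α−β) + 2d(sin β − sin α) = 3.003551; p = √p² = 1.733075; φ = atan2(cos α − cos β, d − sin α + sin β) = 1.123649 rad; t = (α − φ) mod 2π = 5.665920 rad, q = (φ − β) mod 2π = 3.453426 rad → L = 7.49·(5.665920 + 1.733075 + 3.453426) = 7.49·10.852421 = 81.284632 m
LSR: p² = d² − 2 + 2cos(α−β) + 2d(sin α + sin β) = -1.008917 < 0 → infeasible
RSL: p² = d² − 2 + 2cos(α−β) − 2d(sin α + sin β) = 0.876695; p = √p² = 0.936320; φ = atan2(cos α + cos β, d − sin α − sin β) − atan2(2, p) = -1.048470 rad; t = (α − φ) mod 2π = 1.554854 rad, q = (β − φ) mod 2π = 5.001879 rad → L = 7.49·(1.554854 + 0.936320 + 5.001879) = 7.49·7.493053 = 56.122963 m
RLR: c = (6 − d² + 2cos(α−β) + 2d(sin α − sin β))/8 = 0.624556; p = 2π − arccos c = 5.386952 rad; φ = atan2(cos α − cos β, d − sin α + sin β) = 1.123649 rad; t = (α − φ + p/2) mod 2π = 2.076211 rad, q = (α − β − t + p) mod 2π = 6.146902 rad → L = 7.49·(2.076211 + 5.386952 + 6.146902) = 7.49·13.610064 = 101.939381 m
LRL: c = (6 − d² + 2cos(α−β) − 2d(sin α − sin β))/8 = -0.561745; p = 2π − arccos c = 4.115895 rad; φ = atan2(cos β − cos α, d + sin α − sin β) = -0.457940 rad; t = (φ − α + p/2) mod 2π = 1.093624 rad, q = (β − α − t + p) mod 2π = 0.186111 rad → L = 7.49·(1.093624 + 4.115895 + 0.186111) = 7.49·5.395630 = 40.413268 m
Shortest: LRL with L = 40.413268 m ≈ 40.4133 m
Convert LRL to answer units (arcs ×180/π): t = 1.093624·180/π = 62.6601°, p = 4.115895·180/π = 235.8234°, q = 0.186111·180/π = 10.6634°, L = 40.4133 m.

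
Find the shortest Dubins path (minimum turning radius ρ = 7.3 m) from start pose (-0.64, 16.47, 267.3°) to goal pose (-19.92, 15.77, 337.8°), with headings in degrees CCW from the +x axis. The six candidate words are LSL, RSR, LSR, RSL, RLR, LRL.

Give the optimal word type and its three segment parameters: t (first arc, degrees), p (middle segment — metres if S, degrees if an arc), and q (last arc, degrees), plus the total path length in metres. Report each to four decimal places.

Let ψ = atan2(Δy, Δx) = atan2(-0.70, -19.28) = -177.9207° be the start→goal bearing.
Normalize: d = |goal − start| / ρ = 19.292703/7.3 = 2.642836, α = (θ_start − ψ) mod 360° = 85.2207° = 1.487381 rad, β = (θ_goal − ψ) mod 360° = 155.7207° = 2.717838 rad.
Common terms: sin α = 0.996523, cos α = 0.083318, sin β = 0.411185, cos β = -0.911552, cos(α−β) = 0.333807, d² = 6.984582. Work in radians in the unit-radius frame; every candidate has L = ρ·(t + p + q).
LSL: p² = 2 + d² − 2cos(α−β) + 2d(sin α − sin β) = 11.410871; p = √p² = 3.377998; φ = atan2(cos β − cos α, d + sin α − sin β) = -0.298948 rad; t = (φ − α) mod 2π = 4.496856 rad, q = (β − φ) mod 2π = 3.016786 rad → L = 7.3·(4.496856 + 3.377998 + 3.016786) = 7.3·10.891640 = 79.508975 m
RSR: p² = 2 + d² − 2cos(α−β) + 2d(sin β − sin α) = 5.223067; p = √p² = 2.285403; φ = atan2(cos α − cos β, d − sin α + sin β) = 0.450388 rad; t = (α − φ) mod 2π = 1.036993 rad, q = (φ − β) mod 2π = 4.015735 rad → L = 7.3·(1.036993 + 2.285403 + 4.015735) = 7.3·7.338131 = 53.568357 m
LSR: p² = d² − 2 + 2cos(α−β) + 2d(sin α + sin β) = 13.092882; p = √p² = 3.618409; φ = atan2(−cos α − cos β, d + sin α + sin β) − atan2(−2, p) = 0.706630 rad; t = (φ − α) mod 2π = 5.502434 rad, q = (φ − β) mod 2π = 4.271977 rad → L = 7.3·(5.502434 + 3.618409 + 4.271977) = 7.3·13.392820 = 97.767589 m
RSL: p² = d² − 2 + 2cos(α−β) − 2d(sin α + sin β) = -1.788489 < 0 → infeasible
RLR: c = (6 − d² + 2cos(α−β) + 2d(sin α − sin β))/8 = 0.347117; p = 2π − arccos c = 5.066884 rad; φ = atan2(cos α − cos β, d − sin α + sin β) = 0.450388 rad; t = (α − φ + p/2) mod 2π = 3.570435 rad, q = (α − β − t + p) mod 2π = 0.265992 rad → L = 7.3·(3.570435 + 5.066884 + 0.265992) = 7.3·8.903311 = 64.994167 m
LRL: c = (6 − d² + 2cos(α−β) − 2d(sin α − sin β))/8 = -0.426359; p = 2π − arccos c = 4.271925 rad; φ = atan2(cos β − cos α, d + sin α − sin β) = -0.298948 rad; t = (φ − α + p/2) mod 2π = 0.349634 rad, q = (β − α − t + p) mod 2π = 5.152749 rad → L = 7.3·(0.349634 + 4.271925 + 5.152749) = 7.3·9.774308 = 71.352448 m
Shortest: RSR with L = 53.568357 m ≈ 53.5684 m
Convert RSR to answer units (arcs ×180/π): t = 1.036993·180/π = 59.4153°, p = ρ·p = 7.3·2.285403 = 16.6834 m, q = 4.015735·180/π = 230.0847°, L = 53.5684 m.

RSR: t = 59.4153°, p = 16.6834 m, q = 230.0847°, L = 53.5684 m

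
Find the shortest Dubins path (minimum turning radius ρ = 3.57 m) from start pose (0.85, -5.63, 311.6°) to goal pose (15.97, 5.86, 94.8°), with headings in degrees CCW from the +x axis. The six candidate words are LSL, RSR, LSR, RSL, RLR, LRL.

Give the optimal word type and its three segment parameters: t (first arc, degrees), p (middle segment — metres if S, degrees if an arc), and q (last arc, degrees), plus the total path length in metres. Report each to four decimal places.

Let ψ = atan2(Δy, Δx) = atan2(11.49, 15.12) = 37.2320° be the start→goal bearing.
Normalize: d = |goal − start| / ρ = 18.990379/3.57 = 5.319434, α = (θ_start − ψ) mod 360° = 274.3680° = 4.788626 rad, β = (θ_goal − ψ) mod 360° = 57.5680° = 1.004752 rad.
Common terms: sin α = -0.997095, cos α = 0.076163, sin β = 0.844029, cos β = 0.536298, cos(α−β) = -0.800731, d² = 28.296377. Work in radians in the unit-radius frame; every candidate has L = ρ·(t + p + q).
LSL: p² = 2 + d² − 2cos(α−β) + 2d(sin α − sin β) = 12.310361; p = √p² = 3.508612; φ = atan2(cos β − cos α, d + sin α − sin β) = 0.131523 rad; t = (φ − α) mod 2π = 1.626083 rad, q = (β − φ) mod 2π = 0.873229 rad → L = 3.57·(1.626083 + 3.508612 + 0.873229) = 3.57·6.007924 = 21.448288 m
RSR: p² = 2 + d² − 2cos(α−β) + 2d(sin β − sin α) = 51.485319; p = √p² = 7.175327; φ = atan2(cos α − cos β, d − sin α + sin β) = -0.064171 rad; t = (α − φ) mod 2π = 4.852797 rad, q = (φ − β) mod 2π = 5.214262 rad → L = 3.57·(4.852797 + 7.175327 + 5.214262) = 3.57·17.242386 = 61.555319 m
LSR: p² = d² − 2 + 2cos(α−β) + 2d(sin α + sin β) = 23.066461; p = √p² = 4.802756; φ = atan2(−cos α − cos β, d + sin α + sin β) − atan2(−2, p) = 0.276590 rad; t = (φ − α) mod 2π = 1.771150 rad, q = (φ − β) mod 2π = 5.555024 rad → L = 3.57·(1.771150 + 4.802756 + 5.555024) = 3.57·12.128929 = 43.300278 m
RSL: p² = d² − 2 + 2cos(α−β) − 2d(sin α + sin β) = 26.323368; p = √p² = 5.130630; φ = atan2(cos α + cos β, d − sin α − sin β) − atan2(2, p) = -0.260244 rad; t = (α − φ) mod 2π = 5.048870 rad, q = (β − φ) mod 2π = 1.264996 rad → L = 3.57·(5.048870 + 5.130630 + 1.264996) = 3.57·11.444496 = 40.856850 m
RLR: c = (6 − d² + 2cos(α−β) + 2d(sin α − sin β))/8 = -5.435665, |c| > 1 → infeasible
LRL: c = (6 − d² + 2cos(α−β) − 2d(sin α − sin β))/8 = -0.538795; p = 2π − arccos c = 4.143383 rad; φ = atan2(cos β − cos α, d + sin α − sin β) = 0.131523 rad; t = (φ − α + p/2) mod 2π = 3.697774 rad, q = (β − α − t + p) mod 2π = 2.944920 rad → L = 3.57·(3.697774 + 4.143383 + 2.944920) = 3.57·10.786077 = 38.506295 m
Shortest: LSL with L = 21.448288 m ≈ 21.4483 m
Convert LSL to answer units (arcs ×180/π): t = 1.626083·180/π = 93.1677°, p = ρ·p = 3.57·3.508612 = 12.5257 m, q = 0.873229·180/π = 50.0323°, L = 21.4483 m.

LSL: t = 93.1677°, p = 12.5257 m, q = 50.0323°, L = 21.4483 m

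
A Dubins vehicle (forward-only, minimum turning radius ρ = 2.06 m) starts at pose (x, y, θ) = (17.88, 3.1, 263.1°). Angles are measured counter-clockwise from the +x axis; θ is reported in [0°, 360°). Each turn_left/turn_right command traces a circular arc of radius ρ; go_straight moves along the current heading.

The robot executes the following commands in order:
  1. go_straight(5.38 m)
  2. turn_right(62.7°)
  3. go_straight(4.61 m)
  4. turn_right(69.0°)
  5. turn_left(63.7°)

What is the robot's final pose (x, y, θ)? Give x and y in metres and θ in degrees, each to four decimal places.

(7.2406, -4.3362, 195.1000°)

set_pose: (x, y, θ) = (17.8800, 3.1000, 263.1000°), ρ = 2.06
go_straight(5.38): x += 5.38·cos θ, y += 5.38·sin θ → (17.2337, -2.2410, 263.1000°)
turn_right(62.7°): centre at ρ to the right, rotate −62.7° → (15.9066, -3.9244, 200.4000°)
go_straight(4.61): x += 4.61·cos θ, y += 4.61·sin θ → (11.5858, -5.5313, 200.4000°)
turn_right(69.0°): centre at ρ to the right, rotate −69.0° → (9.3225, -4.9628, 131.4000°)
turn_left(63.7°): centre at ρ to the left, rotate +63.7° → (7.2406, -4.3362, 195.1000°)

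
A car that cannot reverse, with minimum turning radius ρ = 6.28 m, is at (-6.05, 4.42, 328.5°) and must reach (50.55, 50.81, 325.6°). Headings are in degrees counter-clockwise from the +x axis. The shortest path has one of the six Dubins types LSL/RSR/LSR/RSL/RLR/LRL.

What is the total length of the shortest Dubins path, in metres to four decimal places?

Let ψ = atan2(Δy, Δx) = atan2(46.39, 56.60) = 39.3384° be the start→goal bearing.
Normalize: d = |goal − start| / ρ = 73.181911/6.28 = 11.653171, α = (θ_start − ψ) mod 360° = 289.1616° = 5.046821 rad, β = (θ_goal − ψ) mod 360° = 286.2616° = 4.996207 rad.
Common terms: sin α = -0.944597, cos α = 0.328233, sin β = -0.959993, cos β = 0.280023, cos(α−β) = 0.998719, d² = 135.796384. Work in radians in the unit-radius frame; every candidate has L = ρ·(t + p + q).
LSL: p² = 2 + d² − 2cos(α−β) + 2d(sin α − sin β) = 136.157783; p = √p² = 11.668667; φ = atan2(cos β − cos α, d + sin α − sin β) = -0.004132 rad; t = (φ − α) mod 2π = 1.232232 rad, q = (β − φ) mod 2π = 5.000338 rad → L = 6.28·(1.232232 + 11.668667 + 5.000338) = 6.28·17.901237 = 112.419771 m
RSR: p² = 2 + d² − 2cos(α−β) + 2d(sin β − sin α) = 135.440107; p = √p² = 11.637874; φ = atan2(cos α − cos β, d − sin α + sin β) = 0.004143 rad; t = (α − φ) mod 2π = 5.042679 rad, q = (φ − β) mod 2π = 1.291121 rad → L = 6.28·(5.042679 + 11.637874 + 1.291121) = 6.28·17.971674 = 112.862111 m
LSR: p² = d² − 2 + 2cos(α−β) + 2d(sin α + sin β) = 91.404796; p = √p² = 9.560586; φ = atan2(−cos α − cos β, d + sin α + sin β) − atan2(−2, p) = 0.143905 rad; t = (φ − α) mod 2π = 1.380269 rad, q = (φ − β) mod 2π = 1.430883 rad → L = 6.28·(1.380269 + 9.560586 + 1.430883) = 6.28·12.371738 = 77.694512 m
RSL: p² = d² − 2 + 2cos(α−β) − 2d(sin α + sin β) = 180.182849; p = √p² = 13.423221; φ = atan2(cos α + cos β, d − sin α − sin β) − atan2(2, p) = -0.103073 rad; t = (α − φ) mod 2π = 5.149895 rad, q = (β − φ) mod 2π = 5.099280 rad → L = 6.28·(5.149895 + 13.423221 + 5.099280) = 6.28·23.672396 = 148.662645 m
RLR: c = (6 − d² + 2cos(α−β) + 2d(sin α − sin β))/8 = -15.930013, |c| > 1 → infeasible
LRL: c = (6 − d² + 2cos(α−β) − 2d(sin α − sin β))/8 = -16.019723, |c| > 1 → infeasible
Shortest: LSR with L = 77.694512 m ≈ 77.6945 m

77.6945 m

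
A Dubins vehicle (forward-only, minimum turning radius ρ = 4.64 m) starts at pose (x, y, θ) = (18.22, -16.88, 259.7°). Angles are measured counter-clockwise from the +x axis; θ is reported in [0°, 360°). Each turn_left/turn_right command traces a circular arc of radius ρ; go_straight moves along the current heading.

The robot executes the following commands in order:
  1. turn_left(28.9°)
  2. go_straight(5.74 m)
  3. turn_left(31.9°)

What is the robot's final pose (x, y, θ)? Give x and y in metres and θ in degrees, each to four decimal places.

(21.6647, -26.7302, 320.5000°)

set_pose: (x, y, θ) = (18.2200, -16.8800, 259.7000°), ρ = 4.64
turn_left(28.9°): centre at ρ to the left, rotate +28.9° → (18.3876, -19.1896, 288.6000°)
go_straight(5.74): x += 5.74·cos θ, y += 5.74·sin θ → (20.2184, -24.6298, 288.6000°)
turn_left(31.9°): centre at ρ to the left, rotate +31.9° → (21.6647, -26.7302, 320.5000°)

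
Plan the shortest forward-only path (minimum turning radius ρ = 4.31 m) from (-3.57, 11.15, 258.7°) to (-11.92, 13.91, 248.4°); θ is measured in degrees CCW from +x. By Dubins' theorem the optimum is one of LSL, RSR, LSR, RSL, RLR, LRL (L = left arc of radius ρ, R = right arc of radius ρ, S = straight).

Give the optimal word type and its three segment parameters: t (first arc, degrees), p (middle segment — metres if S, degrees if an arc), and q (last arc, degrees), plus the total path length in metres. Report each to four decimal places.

LSL: t = 268.0490°, p = 8.8035 m, q = 81.6510°, L = 35.1092 m

Let ψ = atan2(Δy, Δx) = atan2(2.76, -8.35) = 161.7093° be the start→goal bearing.
Normalize: d = |goal − start| / ρ = 8.794322/4.31 = 2.040446, α = (θ_start − ψ) mod 360° = 96.9907° = 1.692808 rad, β = (θ_goal − ψ) mod 360° = 86.6907° = 1.513039 rad.
Common terms: sin α = 0.992566, cos α = -0.121709, sin β = 0.998332, cos β = 0.057726, cos(α−β) = 0.983885, d² = 4.163420. Work in radians in the unit-radius frame; every candidate has L = ρ·(t + p + q).
LSL: p² = 2 + d² − 2cos(α−β) + 2d(sin α − sin β) = 4.172117; p = √p² = 2.042576; φ = atan2(cos β − cos α, d + sin α − sin β) = 0.087960 rad; t = (φ − α) mod 2π = 4.678338 rad, q = (β − φ) mod 2π = 1.425078 rad → L = 4.31·(4.678338 + 2.042576 + 1.425078) = 4.31·8.145992 = 35.109227 m
RSR: p² = 2 + d² − 2cos(α−β) + 2d(sin β − sin α) = 4.219183; p = √p² = 2.054065; φ = atan2(cos α − cos β, d − sin α + sin β) = -0.087467 rad; t = (α − φ) mod 2π = 1.780275 rad, q = (φ − β) mod 2π = 4.682679 rad → L = 4.31·(1.780275 + 2.054065 + 4.682679) = 4.31·8.517019 = 36.708352 m
LSR: p² = d² − 2 + 2cos(α−β) + 2d(sin α + sin β) = 12.255831; p = √p² = 3.500833; φ = atan2(−cos α − cos β, d + sin α + sin β) − atan2(−2, p) = 0.534914 rad; t = (φ − α) mod 2π = 5.125291 rad, q = (φ − β) mod 2π = 5.305060 rad → L = 4.31·(5.125291 + 3.500833 + 5.305060) = 4.31·13.931185 = 60.043406 m
RSL: p² = d² − 2 + 2cos(α−β) − 2d(sin α + sin β) = -3.993451 < 0 → infeasible
RLR: c = (6 − d² + 2cos(α−β) + 2d(sin α − sin β))/8 = 0.472602; p = 2π − arccos c = 5.204630 rad; φ = atan2(cos α − cos β, d − sin α + sin β) = -0.087467 rad; t = (α − φ + p/2) mod 2π = 4.382590 rad, q = (α − β − t + p) mod 2π = 1.001809 rad → L = 4.31·(4.382590 + 5.204630 + 1.001809) = 4.31·10.589029 = 45.638716 m
LRL: c = (6 − d² + 2cos(α−β) − 2d(sin α − sin β))/8 = 0.478485; p = 2π − arccos c = 5.211318 rad; φ = atan2(cos β − cos α, d + sin α − sin β) = 0.087960 rad; t = (φ − α + p/2) mod 2π = 1.000812 rad, q = (β − α − t + p) mod 2π = 4.030737 rad → L = 4.31·(1.000812 + 5.211318 + 4.030737) = 4.31·10.242867 = 44.146758 m
Shortest: LSL with L = 35.109227 m ≈ 35.1092 m
Convert LSL to answer units (arcs ×180/π): t = 4.678338·180/π = 268.0490°, p = ρ·p = 4.31·2.042576 = 8.8035 m, q = 1.425078·180/π = 81.6510°, L = 35.1092 m.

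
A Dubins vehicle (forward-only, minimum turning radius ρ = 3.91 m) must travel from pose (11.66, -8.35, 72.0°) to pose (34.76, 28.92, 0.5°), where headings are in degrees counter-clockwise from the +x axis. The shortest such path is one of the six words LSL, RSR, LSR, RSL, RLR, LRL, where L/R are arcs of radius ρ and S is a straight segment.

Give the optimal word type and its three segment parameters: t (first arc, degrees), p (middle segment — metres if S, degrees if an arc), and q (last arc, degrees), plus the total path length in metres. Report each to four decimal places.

RSR: t = 11.3209°, p = 39.6476 m, q = 60.1791°, L = 44.5270 m

Let ψ = atan2(Δy, Δx) = atan2(37.27, 23.10) = 58.2093° be the start→goal bearing.
Normalize: d = |goal − start| / ρ = 43.848180/3.91 = 11.214368, α = (θ_start − ψ) mod 360° = 13.7907° = 0.240693 rad, β = (θ_goal − ψ) mod 360° = 302.2907° = 5.275968 rad.
Common terms: sin α = 0.238376, cos α = 0.971173, sin β = -0.845349, cos β = 0.534215, cos(α−β) = 0.317305, d² = 125.762057. Work in radians in the unit-radius frame; every candidate has L = ρ·(t + p + q).
LSL: p² = 2 + d² − 2cos(α−β) + 2d(sin α − sin β) = 151.434015; p = √p² = 12.305853; φ = atan2(cos β − cos α, d + sin α − sin β) = -0.035516 rad; t = (φ − α) mod 2π = 6.006977 rad, q = (β − φ) mod 2π = 5.311484 rad → L = 3.91·(6.006977 + 12.305853 + 5.311484) = 3.91·23.624313 = 92.371064 m
RSR: p² = 2 + d² − 2cos(α−β) + 2d(sin β − sin α) = 102.820880; p = √p² = 10.140063; φ = atan2(cos α − cos β, d − sin α + sin β) = 0.043106 rad; t = (α − φ) mod 2π = 0.197587 rad, q = (φ − β) mod 2π = 1.050323 rad → L = 3.91·(0.197587 + 10.140063 + 1.050323) = 3.91·11.387974 = 44.526976 m
LSR: p² = d² − 2 + 2cos(α−β) + 2d(sin α + sin β) = 110.783031; p = √p² = 10.525352; φ = atan2(−cos α − cos β, d + sin α + sin β) − atan2(−2, p) = 0.046801 rad; t = (φ − α) mod 2π = 6.089294 rad, q = (φ − β) mod 2π = 1.054019 rad → L = 3.91·(6.089294 + 10.525352 + 1.054019) = 3.91·17.668664 = 69.084478 m
RSL: p² = d² − 2 + 2cos(α−β) − 2d(sin α + sin β) = 138.010301; p = √p² = 11.747779; φ = atan2(cos α + cos β, d − sin α − sin β) − atan2(2, p) = -0.041965 rad; t = (α − φ) mod 2π = 0.282658 rad, q = (β − φ) mod 2π = 5.317933 rad → L = 3.91·(0.282658 + 11.747779 + 5.317933) = 3.91·17.348370 = 67.832125 m
RLR: c = (6 − d² + 2cos(α−β) + 2d(sin α − sin β))/8 = -11.852610, |c| > 1 → infeasible
LRL: c = (6 − d² + 2cos(α−β) − 2d(sin α − sin β))/8 = -17.929252, |c| > 1 → infeasible
Shortest: RSR with L = 44.526976 m ≈ 44.5270 m
Convert RSR to answer units (arcs ×180/π): t = 0.197587·180/π = 11.3209°, p = ρ·p = 3.91·10.140063 = 39.6476 m, q = 1.050323·180/π = 60.1791°, L = 44.5270 m.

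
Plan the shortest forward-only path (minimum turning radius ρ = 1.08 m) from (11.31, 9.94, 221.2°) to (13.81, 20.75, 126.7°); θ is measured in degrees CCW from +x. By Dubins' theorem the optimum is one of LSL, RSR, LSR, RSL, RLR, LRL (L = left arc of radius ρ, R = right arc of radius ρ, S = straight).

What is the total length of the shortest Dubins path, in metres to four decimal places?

13.5802 m

Let ψ = atan2(Δy, Δx) = atan2(10.81, 2.50) = 76.9783° be the start→goal bearing.
Normalize: d = |goal − start| / ρ = 11.095319/1.08 = 10.273443, α = (θ_start − ψ) mod 360° = 144.2217° = 2.517144 rad, β = (θ_goal − ψ) mod 360° = 49.7217° = 0.867808 rad.
Common terms: sin α = 0.584650, cos α = -0.811285, sin β = 0.762913, cos β = 0.646501, cos(α−β) = -0.078459, d² = 105.543639. Work in radians in the unit-radius frame; every candidate has L = ρ·(t + p + q).
LSL: p² = 2 + d² − 2cos(α−β) + 2d(sin α − sin β) = 104.037806; p = √p² = 10.199892; φ = atan2(cos β − cos α, d + sin α − sin β) = 0.143413 rad; t = (φ − α) mod 2π = 3.909454 rad, q = (β − φ) mod 2π = 0.724395 rad → L = 1.08·(3.909454 + 10.199892 + 0.724395) = 1.08·14.833742 = 16.020441 m
RSR: p² = 2 + d² − 2cos(α−β) + 2d(sin β − sin α) = 111.363308; p = √p² = 10.552881; φ = atan2(cos α − cos β, d − sin α + sin β) = -0.138584 rad; t = (α − φ) mod 2π = 2.655728 rad, q = (φ − β) mod 2π = 5.276794 rad → L = 1.08·(2.655728 + 10.552881 + 5.276794) = 1.08·18.485403 = 19.964235 m
LSR: p² = d² − 2 + 2cos(α−β) + 2d(sin α + sin β) = 131.074958; p = √p² = 11.448797; φ = atan2(−cos α − cos β, d + sin α + sin β) − atan2(−2, p) = 0.187125 rad; t = (φ − α) mod 2π = 3.953166 rad, q = (φ − β) mod 2π = 5.602502 rad → L = 1.08·(3.953166 + 11.448797 + 5.602502) = 1.08·21.004466 = 22.684823 m
RSL: p² = d² − 2 + 2cos(α−β) − 2d(sin α + sin β) = 75.698482; p = √p² = 8.700487; φ = atan2(cos α + cos β, d − sin α − sin β) − atan2(2, p) = -0.244406 rad; t = (α − φ) mod 2π = 2.761550 rad, q = (β − φ) mod 2π = 1.112214 rad → L = 1.08·(2.761550 + 8.700487 + 1.112214) = 1.08·12.574251 = 13.580192 m
RLR: c = (6 − d² + 2cos(α−β) + 2d(sin α − sin β))/8 = -12.920413, |c| > 1 → infeasible
LRL: c = (6 − d² + 2cos(α−β) − 2d(sin α − sin β))/8 = -12.004726, |c| > 1 → infeasible
Shortest: RSL with L = 13.580192 m ≈ 13.5802 m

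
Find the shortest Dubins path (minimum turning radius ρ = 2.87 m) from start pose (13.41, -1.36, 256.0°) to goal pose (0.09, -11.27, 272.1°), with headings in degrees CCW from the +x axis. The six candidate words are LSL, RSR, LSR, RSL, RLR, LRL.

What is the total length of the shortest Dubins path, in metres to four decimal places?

17.3142 m

Let ψ = atan2(Δy, Δx) = atan2(-9.91, -13.32) = -143.3510° be the start→goal bearing.
Normalize: d = |goal − start| / ρ = 16.602123/2.87 = 5.784712, α = (θ_start − ψ) mod 360° = 39.3510° = 0.686804 rad, β = (θ_goal − ψ) mod 360° = 55.4510° = 0.967802 rad.
Common terms: sin α = 0.634069, cos α = 0.773276, sin β = 0.823641, cos β = 0.567111, cos(α−β) = 0.960779, d² = 33.462893. Work in radians in the unit-radius frame; every candidate has L = ρ·(t + p + q).
LSL: p² = 2 + d² − 2cos(α−β) + 2d(sin α − sin β) = 31.348094; p = √p² = 5.598937; φ = atan2(cos β − cos α, d + sin α − sin β) = -0.036831 rad; t = (φ − α) mod 2π = 5.559551 rad, q = (β − φ) mod 2π = 1.004633 rad → L = 2.87·(5.559551 + 5.598937 + 1.004633) = 2.87·12.163120 = 34.908155 m
RSR: p² = 2 + d² − 2cos(α−β) + 2d(sin β − sin α) = 35.734575; p = √p² = 5.977840; φ = atan2(cos α − cos β, d − sin α + sin β) = 0.034495 rad; t = (α − φ) mod 2π = 0.652309 rad, q = (φ − β) mod 2π = 5.349878 rad → L = 2.87·(0.652309 + 5.977840 + 5.349878) = 2.87·11.980028 = 34.382679 m
LSR: p² = d² − 2 + 2cos(α−β) + 2d(sin α + sin β) = 50.249320; p = √p² = 7.088675; φ = atan2(−cos α − cos β, d + sin α + sin β) − atan2(−2, p) = 0.091988 rad; t = (φ − α) mod 2π = 5.688370 rad, q = (φ − β) mod 2π = 5.407372 rad → L = 2.87·(5.688370 + 7.088675 + 5.407372) = 2.87·18.184417 = 52.189276 m
RSL: p² = d² − 2 + 2cos(α−β) − 2d(sin α + sin β) = 16.519582; p = √p² = 4.064429; φ = atan2(cos α + cos β, d − sin α − sin β) − atan2(2, p) = -0.156888 rad; t = (α − φ) mod 2π = 0.843692 rad, q = (β − φ) mod 2π = 1.124690 rad → L = 2.87·(0.843692 + 4.064429 + 1.124690) = 2.87·6.032812 = 17.314170 m
RLR: c = (6 − d² + 2cos(α−β) + 2d(sin α − sin β))/8 = -3.466822, |c| > 1 → infeasible
LRL: c = (6 − d² + 2cos(α−β) − 2d(sin α − sin β))/8 = -2.918512, |c| > 1 → infeasible
Shortest: RSL with L = 17.314170 m ≈ 17.3142 m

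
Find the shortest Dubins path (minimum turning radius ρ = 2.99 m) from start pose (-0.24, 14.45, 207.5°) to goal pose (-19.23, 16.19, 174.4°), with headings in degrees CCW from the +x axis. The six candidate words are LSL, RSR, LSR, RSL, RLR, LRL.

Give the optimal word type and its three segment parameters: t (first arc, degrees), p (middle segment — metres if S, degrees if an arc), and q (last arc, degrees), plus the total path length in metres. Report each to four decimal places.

Let ψ = atan2(Δy, Δx) = atan2(1.74, -18.99) = 174.7648° be the start→goal bearing.
Normalize: d = |goal − start| / ρ = 19.069549/2.99 = 6.377776, α = (θ_start − ψ) mod 360° = 32.7352° = 0.571338 rad, β = (θ_goal − ψ) mod 360° = 359.6352° = 6.276819 rad.
Common terms: sin α = 0.540758, cos α = 0.841178, sin β = -0.006366, cos β = 0.999980, cos(α−β) = 0.837719, d² = 40.676022. Work in radians in the unit-radius frame; every candidate has L = ρ·(t + p + q).
LSL: p² = 2 + d² − 2cos(α−β) + 2d(sin α − sin β) = 47.979453; p = √p² = 6.926720; φ = atan2(cos β − cos α, d + sin α − sin β) = 0.022928 rad; t = (φ − α) mod 2π = 5.734776 rad, q = (β − φ) mod 2π = 6.253891 rad → L = 2.99·(5.734776 + 6.926720 + 6.253891) = 2.99·18.915387 = 56.557007 m
RSR: p² = 2 + d² − 2cos(α−β) + 2d(sin β − sin α) = 34.021715; p = √p² = 5.832814; φ = atan2(cos α − cos β, d − sin α + sin β) = -0.027229 rad; t = (α − φ) mod 2π = 0.598566 rad, q = (φ − β) mod 2π = 6.262323 rad → L = 2.99·(0.598566 + 5.832814 + 6.262323) = 2.99·12.693703 = 37.954172 m
LSR: p² = d² − 2 + 2cos(α−β) + 2d(sin α + sin β) = 47.167915; p = √p² = 6.867890; φ = atan2(−cos α − cos β, d + sin α + sin β) − atan2(−2, p) = 0.023053 rad; t = (φ − α) mod 2π = 5.734901 rad, q = (φ − β) mod 2π = 0.029419 rad → L = 2.99·(5.734901 + 6.867890 + 0.029419) = 2.99·12.632210 = 37.770308 m
RSL: p² = d² − 2 + 2cos(α−β) − 2d(sin α + sin β) = 33.535003; p = √p² = 5.790941; φ = atan2(cos α + cos β, d − sin α − sin β) − atan2(2, p) = -0.027304 rad; t = (α − φ) mod 2π = 0.598642 rad, q = (β − φ) mod 2π = 0.020938 rad → L = 2.99·(0.598642 + 5.790941 + 0.020938) = 2.99·6.410521 = 19.167457 m
RLR: c = (6 − d² + 2cos(α−β) + 2d(sin α − sin β))/8 = -3.252714, |c| > 1 → infeasible
LRL: c = (6 − d² + 2cos(α−β) − 2d(sin α − sin β))/8 = -4.997432, |c| > 1 → infeasible
Shortest: RSL with L = 19.167457 m ≈ 19.1675 m
Convert RSL to answer units (arcs ×180/π): t = 0.598642·180/π = 34.2996°, p = ρ·p = 2.99·5.790941 = 17.3149 m, q = 0.020938·180/π = 1.1996°, L = 19.1675 m.

RSL: t = 34.2996°, p = 17.3149 m, q = 1.1996°, L = 19.1675 m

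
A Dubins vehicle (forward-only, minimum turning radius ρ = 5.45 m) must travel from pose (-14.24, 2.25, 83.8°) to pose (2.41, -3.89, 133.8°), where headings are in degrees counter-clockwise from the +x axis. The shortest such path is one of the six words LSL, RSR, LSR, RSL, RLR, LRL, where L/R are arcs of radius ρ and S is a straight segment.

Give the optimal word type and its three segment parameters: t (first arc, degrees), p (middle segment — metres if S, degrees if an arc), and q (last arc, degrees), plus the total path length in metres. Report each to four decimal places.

RSR: t = 90.4914°, p = 15.2695 m, q = 219.5086°, L = 44.7568 m

Let ψ = atan2(Δy, Δx) = atan2(-6.14, 16.65) = -20.2424° be the start→goal bearing.
Normalize: d = |goal − start| / ρ = 17.746045/5.45 = 3.256155, α = (θ_start − ψ) mod 360° = 104.0424° = 1.815882 rad, β = (θ_goal − ψ) mod 360° = 154.0424° = 2.688547 rad.
Common terms: sin α = 0.970116, cos α = -0.242640, sin β = 0.437706, cos β = -0.899118, cos(α−β) = 0.642788, d² = 10.602545. Work in radians in the unit-radius frame; every candidate has L = ρ·(t + p + q).
LSL: p² = 2 + d² − 2cos(α−β) + 2d(sin α − sin β) = 14.784192; p = √p² = 3.845022; φ = atan2(cos β − cos α, d + sin α − sin β) = -0.171575 rad; t = (φ − α) mod 2π = 4.295728 rad, q = (β − φ) mod 2π = 2.860122 rad → L = 5.45·(4.295728 + 3.845022 + 2.860122) = 5.45·11.000872 = 59.954751 m
RSR: p² = 2 + d² − 2cos(α−β) + 2d(sin β − sin α) = 7.849748; p = √p² = 2.801740; φ = atan2(cos α − cos β, d − sin α + sin β) = 0.236510 rad; t = (α − φ) mod 2π = 1.579373 rad, q = (φ − β) mod 2π = 3.831148 rad → L = 5.45·(1.579373 + 2.801740 + 3.831148) = 5.45·8.212261 = 44.756821 m
LSR: p² = d² − 2 + 2cos(α−β) + 2d(sin α + sin β) = 19.056296; p = √p² = 4.365352; φ = atan2(−cos α − cos β, d + sin α + sin β) − atan2(−2, p) = 0.669695 rad; t = (φ − α) mod 2π = 5.136998 rad, q = (φ − β) mod 2π = 4.264334 rad → L = 5.45·(5.136998 + 4.365352 + 4.264334) = 5.45·13.766684 = 75.028425 m
RSL: p² = d² − 2 + 2cos(α−β) − 2d(sin α + sin β) = 0.719945; p = √p² = 0.848496; φ = atan2(cos α + cos β, d − sin α − sin β) − atan2(2, p) = -1.722912 rad; t = (α − φ) mod 2π = 3.538795 rad, q = (β − φ) mod 2π = 4.411459 rad → L = 5.45·(3.538795 + 0.848496 + 4.411459) = 5.45·8.798750 = 47.953187 m
RLR: c = (6 − d² + 2cos(α−β) + 2d(sin α − sin β))/8 = 0.018782; p = 2π − arccos c = 4.731172 rad; φ = atan2(cos α − cos β, d − sin α + sin β) = 0.236510 rad; t = (α − φ + p/2) mod 2π = 3.944959 rad, q = (α − β − t + p) mod 2π = 6.196734 rad → L = 5.45·(3.944959 + 4.731172 + 6.196734) = 5.45·14.872864 = 81.057108 m
LRL: c = (6 − d² + 2cos(α−β) − 2d(sin α − sin β))/8 = -0.848024; p = 2π − arccos c = 3.700143 rad; φ = atan2(cos β − cos α, d + sin α − sin β) = -0.171575 rad; t = (φ − α + p/2) mod 2π = 6.145799 rad, q = (β − α − t + p) mod 2π = 4.710194 rad → L = 5.45·(6.145799 + 3.700143 + 4.710194) = 5.45·14.556137 = 79.330945 m
Shortest: RSR with L = 44.756821 m ≈ 44.7568 m
Convert RSR to answer units (arcs ×180/π): t = 1.579373·180/π = 90.4914°, p = ρ·p = 5.45·2.801740 = 15.2695 m, q = 3.831148·180/π = 219.5086°, L = 44.7568 m.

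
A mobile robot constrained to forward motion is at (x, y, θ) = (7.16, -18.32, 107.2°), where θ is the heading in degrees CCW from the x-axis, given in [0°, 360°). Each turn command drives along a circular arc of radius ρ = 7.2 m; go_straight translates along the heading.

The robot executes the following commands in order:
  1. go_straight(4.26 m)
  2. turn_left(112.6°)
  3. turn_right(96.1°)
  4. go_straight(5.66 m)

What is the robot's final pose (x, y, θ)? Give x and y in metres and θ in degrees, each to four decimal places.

(-19.3258, -4.6023, 123.7000°)

set_pose: (x, y, θ) = (7.1600, -18.3200, 107.2000°), ρ = 7.2
go_straight(4.26): x += 4.26·cos θ, y += 4.26·sin θ → (5.9003, -14.2505, 107.2000°)
turn_left(112.6°): centre at ρ to the left, rotate +112.6° → (-5.5865, -10.8480, 219.8000°)
turn_right(96.1°): centre at ρ to the right, rotate −96.1° → (-16.1854, -9.3112, 123.7000°)
go_straight(5.66): x += 5.66·cos θ, y += 5.66·sin θ → (-19.3258, -4.6023, 123.7000°)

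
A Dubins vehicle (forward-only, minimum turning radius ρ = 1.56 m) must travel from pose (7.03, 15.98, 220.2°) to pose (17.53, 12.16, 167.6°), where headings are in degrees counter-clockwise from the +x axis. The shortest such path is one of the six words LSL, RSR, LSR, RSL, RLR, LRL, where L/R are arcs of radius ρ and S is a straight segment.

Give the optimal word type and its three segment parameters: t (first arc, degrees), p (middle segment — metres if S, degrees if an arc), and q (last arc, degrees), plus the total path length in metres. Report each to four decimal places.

Let ψ = atan2(Δy, Δx) = atan2(-3.82, 10.50) = -19.9919° be the start→goal bearing.
Normalize: d = |goal − start| / ρ = 11.173290/1.56 = 7.162365, α = (θ_start − ψ) mod 360° = 240.1919° = 4.192139 rad, β = (θ_goal − ψ) mod 360° = 187.5919° = 3.274096 rad.
Common terms: sin α = -0.867695, cos α = -0.497097, sin β = -0.132116, cos β = -0.991234, cos(α−β) = 0.607376, d² = 51.299474. Work in radians in the unit-radius frame; every candidate has L = ρ·(t + p + q).
LSL: p² = 2 + d² − 2cos(α−β) + 2d(sin α − sin β) = 41.547749; p = √p² = 6.445754; φ = atan2(cos β − cos α, d + sin α − sin β) = -0.076736 rad; t = (φ − α) mod 2π = 2.014310 rad, q = (β − φ) mod 2π = 3.350832 rad → L = 1.56·(2.014310 + 6.445754 + 3.350832) = 1.56·11.810896 = 18.424998 m
RSR: p² = 2 + d² − 2cos(α−β) + 2d(sin β − sin α) = 62.621696; p = √p² = 7.913387; φ = atan2(cos α − cos β, d − sin α + sin β) = 0.062484 rad; t = (α − φ) mod 2π = 4.129655 rad, q = (φ − β) mod 2π = 3.071573 rad → L = 1.56·(4.129655 + 7.913387 + 3.071573) = 1.56·15.114616 = 23.578800 m
LSR: p² = d² − 2 + 2cos(α−β) + 2d(sin α + sin β) = 36.192208; p = √p² = 6.015996; φ = atan2(−cos α − cos β, d + sin α + sin β) − atan2(−2, p) = 0.557927 rad; t = (φ − α) mod 2π = 2.648973 rad, q = (φ − β) mod 2π = 3.567016 rad → L = 1.56·(2.648973 + 6.015996 + 3.567016) = 1.56·12.231986 = 19.081898 m
RSL: p² = d² − 2 + 2cos(α−β) − 2d(sin α + sin β) = 64.836243; p = √p² = 8.052096; φ = atan2(cos α + cos β, d − sin α − sin β) − atan2(2, p) = -0.423819 rad; t = (α − φ) mod 2π = 4.615958 rad, q = (β − φ) mod 2π = 3.697915 rad → L = 1.56·(4.615958 + 8.052096 + 3.697915) = 1.56·16.365969 = 25.530911 m
RLR: c = (6 − d² + 2cos(α−β) + 2d(sin α − sin β))/8 = -6.827712, |c| > 1 → infeasible
LRL: c = (6 − d² + 2cos(α−β) − 2d(sin α − sin β))/8 = -4.193469, |c| > 1 → infeasible
Shortest: LSL with L = 18.424998 m ≈ 18.4250 m
Convert LSL to answer units (arcs ×180/π): t = 2.014310·180/π = 115.4115°, p = ρ·p = 1.56·6.445754 = 10.0554 m, q = 3.350832·180/π = 191.9885°, L = 18.4250 m.

LSL: t = 115.4115°, p = 10.0554 m, q = 191.9885°, L = 18.4250 m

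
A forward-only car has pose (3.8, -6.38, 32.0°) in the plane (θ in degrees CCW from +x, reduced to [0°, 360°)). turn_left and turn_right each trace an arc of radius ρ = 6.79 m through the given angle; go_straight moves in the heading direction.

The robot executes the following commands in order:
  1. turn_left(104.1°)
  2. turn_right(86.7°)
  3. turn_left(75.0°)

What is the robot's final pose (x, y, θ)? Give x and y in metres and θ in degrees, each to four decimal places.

(4.9099, 21.8370, 124.4000°)

set_pose: (x, y, θ) = (3.8000, -6.3800, 32.0000°), ρ = 6.79
turn_left(104.1°): centre at ρ to the left, rotate +104.1° → (4.9100, 4.2708, 136.1000°)
turn_right(86.7°): centre at ρ to the right, rotate −86.7° → (4.4628, 13.5821, 49.4000°)
turn_left(75.0°): centre at ρ to the left, rotate +75.0° → (4.9099, 21.8370, 124.4000°)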